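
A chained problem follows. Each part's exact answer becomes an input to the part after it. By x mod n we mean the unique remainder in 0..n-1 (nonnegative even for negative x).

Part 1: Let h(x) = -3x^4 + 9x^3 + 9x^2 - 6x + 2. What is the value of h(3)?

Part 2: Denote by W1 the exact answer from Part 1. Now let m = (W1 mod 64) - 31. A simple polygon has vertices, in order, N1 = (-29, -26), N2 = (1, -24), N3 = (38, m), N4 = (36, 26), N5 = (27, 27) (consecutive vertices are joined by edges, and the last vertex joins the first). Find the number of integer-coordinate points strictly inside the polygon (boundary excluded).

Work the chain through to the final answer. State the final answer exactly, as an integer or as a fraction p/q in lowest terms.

Part 1: -3*(3)^4 + 9*(3)^3 + 9*(3)^2 - 6*(3)^1 + 2 = (-243) + (243) + (81) + (-18) + (2) = 65; answer 65
Part 2: W1 = 65; m = -30; cross terms: (-29*-24 - 1*-26)=722, (1*-30 - 38*-24)=882, (38*26 - 36*-30)=2068, (36*27 - 27*26)=270, (27*-26 - -29*27)=81; twice the area = |4023| = 4023; area = 4023/2; boundary points = 2 + 1 + 2 + 1 + 1 = 7; strictly interior points = area - boundary/2 + 1 = 2009; answer 2009

2009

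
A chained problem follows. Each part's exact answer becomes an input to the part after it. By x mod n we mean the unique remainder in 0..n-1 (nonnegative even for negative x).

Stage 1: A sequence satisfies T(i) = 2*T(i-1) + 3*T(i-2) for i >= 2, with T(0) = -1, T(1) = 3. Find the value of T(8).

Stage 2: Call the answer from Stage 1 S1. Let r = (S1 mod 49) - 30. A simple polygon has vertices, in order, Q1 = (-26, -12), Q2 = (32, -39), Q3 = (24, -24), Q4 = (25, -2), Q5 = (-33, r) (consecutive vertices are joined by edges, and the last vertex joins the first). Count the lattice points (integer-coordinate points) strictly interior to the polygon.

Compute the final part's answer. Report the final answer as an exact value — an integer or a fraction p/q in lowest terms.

Stage 1: T(2) = 2*(3) + 3*(-1) = 3; iterating: T(2)=3, T(3)=15, T(4)=39, T(5)=123, T(6)=363, T(7)=1095, T(8)=3279; answer 3279
Stage 2: S1 = 3279; r = 15; cross terms: (-26*-39 - 32*-12)=1398, (32*-24 - 24*-39)=168, (24*-2 - 25*-24)=552, (25*15 - -33*-2)=309, (-33*-12 - -26*15)=786; twice the area = |3213| = 3213; area = 3213/2; boundary points = 1 + 1 + 1 + 1 + 1 = 5; strictly interior points = area - boundary/2 + 1 = 1605; answer 1605

1605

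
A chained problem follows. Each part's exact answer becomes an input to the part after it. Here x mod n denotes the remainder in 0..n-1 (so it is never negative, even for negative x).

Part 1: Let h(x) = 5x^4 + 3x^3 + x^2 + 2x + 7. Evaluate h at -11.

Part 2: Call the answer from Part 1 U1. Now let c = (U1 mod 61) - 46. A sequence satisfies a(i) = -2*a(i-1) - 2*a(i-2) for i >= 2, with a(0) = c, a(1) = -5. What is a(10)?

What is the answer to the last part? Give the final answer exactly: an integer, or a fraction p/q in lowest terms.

Part 1: 5*(-11)^4 + 3*(-11)^3 + 1*(-11)^2 + 2*(-11)^1 + 7 = (73205) + (-3993) + (121) + (-22) + (7) = 69318; answer 69318
Part 2: U1 = 69318; c = -24; a(2) = -2*(-5) - 2*(-24) = 58; iterating: a(2)=58, a(3)=-106, a(4)=96, a(5)=20, a(6)=-232, a(7)=424, a(8)=-384, a(9)=-80, a(10)=928; answer 928

928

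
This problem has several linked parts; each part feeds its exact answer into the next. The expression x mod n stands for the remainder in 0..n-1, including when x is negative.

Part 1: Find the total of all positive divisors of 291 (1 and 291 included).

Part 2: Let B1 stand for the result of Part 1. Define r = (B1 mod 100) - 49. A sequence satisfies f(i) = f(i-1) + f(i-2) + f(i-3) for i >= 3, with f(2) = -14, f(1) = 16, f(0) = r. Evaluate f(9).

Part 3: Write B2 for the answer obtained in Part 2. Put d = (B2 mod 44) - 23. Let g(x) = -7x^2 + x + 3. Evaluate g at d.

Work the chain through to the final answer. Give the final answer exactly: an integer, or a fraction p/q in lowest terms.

Part 1: 291 = 3 * 97; sigma = (1 + 3) * (1 + 97) = 4 * 98 = 392; answer 392
Part 2: B1 = 392; r = 43; f(3) = 1*(-14) + 1*(16) + 1*(43) = 45; iterating: f(3)=45, f(4)=47, f(5)=78, f(6)=170, f(7)=295, f(8)=543, f(9)=1008; answer 1008
Part 3: B2 = 1008; d = 17; -7*(17)^2 + 1*(17)^1 + 3 = (-2023) + (17) + (3) = -2003; answer -2003

-2003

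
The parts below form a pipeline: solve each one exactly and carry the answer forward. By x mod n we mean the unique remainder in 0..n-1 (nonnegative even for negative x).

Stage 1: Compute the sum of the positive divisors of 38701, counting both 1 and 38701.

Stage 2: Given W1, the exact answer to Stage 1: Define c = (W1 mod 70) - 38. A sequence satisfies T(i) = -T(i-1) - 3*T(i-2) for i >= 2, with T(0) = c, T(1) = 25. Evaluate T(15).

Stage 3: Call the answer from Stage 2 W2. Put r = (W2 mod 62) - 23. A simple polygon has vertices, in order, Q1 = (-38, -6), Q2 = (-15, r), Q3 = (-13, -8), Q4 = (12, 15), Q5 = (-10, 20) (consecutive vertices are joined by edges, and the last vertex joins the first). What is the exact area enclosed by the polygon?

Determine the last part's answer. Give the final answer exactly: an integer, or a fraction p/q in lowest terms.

633

Stage 1: 38701 = 13^2 * 229; sigma = (1 + 13 + 169) * (1 + 229) = 183 * 230 = 42090; answer 42090
Stage 2: W1 = 42090; c = -18; T(2) = -1*(25) - 3*(-18) = 29; iterating: T(2)=29, T(3)=-104, T(4)=17, T(5)=295, T(6)=-346, T(7)=-539, T(8)=1577, T(9)=40, T(10)=-4771, T(11)=4651, T(12)=9662, T(13)=-23615, T(14)=-5371, T(15)=76216; answer 76216
Stage 3: W2 = 76216; r = -5; cross terms: (-38*-5 - -15*-6)=100, (-15*-8 - -13*-5)=55, (-13*15 - 12*-8)=-99, (12*20 - -10*15)=390, (-10*-6 - -38*20)=820; twice the area = |1266| = 1266; area = 633; answer 633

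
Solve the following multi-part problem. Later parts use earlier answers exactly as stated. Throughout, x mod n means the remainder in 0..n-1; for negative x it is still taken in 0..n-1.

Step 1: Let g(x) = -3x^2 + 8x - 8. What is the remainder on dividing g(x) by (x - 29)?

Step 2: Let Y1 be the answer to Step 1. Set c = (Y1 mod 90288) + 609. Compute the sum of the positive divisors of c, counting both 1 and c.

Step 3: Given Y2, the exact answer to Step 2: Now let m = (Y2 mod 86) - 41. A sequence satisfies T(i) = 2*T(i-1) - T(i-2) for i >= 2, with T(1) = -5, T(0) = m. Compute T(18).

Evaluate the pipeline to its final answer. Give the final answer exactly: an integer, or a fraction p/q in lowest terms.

Step 1: remainder = value at the root: -3*(29)^2 + 8*(29)^1 - 8 = (-2523) + (232) + (-8) = -2299; answer -2299
Step 2: Y1 = -2299; c = 88598; 88598 = 2 * 31 * 1429; sigma = (1 + 2) * (1 + 31) * (1 + 1429) = 3 * 32 * 1430 = 137280; answer 137280
Step 3: Y2 = 137280; m = -17; T(2) = 2*(-5) - 1*(-17) = 7; iterating: T(2)=7, T(3)=19, T(4)=31, T(5)=43, T(6)=55, T(7)=67, T(8)=79, T(9)=91, T(10)=103, T(11)=115, T(12)=127, T(13)=139, T(14)=151, T(15)=163, T(16)=175, T(17)=187, T(18)=199; answer 199

199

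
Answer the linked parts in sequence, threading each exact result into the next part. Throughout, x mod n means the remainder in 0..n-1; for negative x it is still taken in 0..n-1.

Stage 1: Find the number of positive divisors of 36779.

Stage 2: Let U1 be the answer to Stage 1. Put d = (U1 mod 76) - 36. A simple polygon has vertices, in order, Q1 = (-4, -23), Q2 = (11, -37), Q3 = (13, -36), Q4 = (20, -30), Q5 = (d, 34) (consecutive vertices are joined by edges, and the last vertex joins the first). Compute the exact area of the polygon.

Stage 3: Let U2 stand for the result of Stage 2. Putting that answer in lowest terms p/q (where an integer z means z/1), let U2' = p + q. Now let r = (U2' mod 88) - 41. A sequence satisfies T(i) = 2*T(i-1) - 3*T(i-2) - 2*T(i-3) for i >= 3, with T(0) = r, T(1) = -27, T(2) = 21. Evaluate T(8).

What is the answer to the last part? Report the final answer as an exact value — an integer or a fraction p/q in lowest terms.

Stage 1: 36779 is prime, so its only divisors are 1 and 36779; count = 2; answer 2
Stage 2: U1 = 2; d = -34; cross terms: (-4*-37 - 11*-23)=401, (11*-36 - 13*-37)=85, (13*-30 - 20*-36)=330, (20*34 - -34*-30)=-340, (-34*-23 - -4*34)=918; twice the area = |1394| = 1394; area = 697; answer 697
Stage 3: U2 = 697; threaded value p + q = 698; r = 41; T(3) = 2*(21) - 3*(-27) - 2*(41) = 41; iterating: T(3)=41, T(4)=73, T(5)=-19, T(6)=-339, T(7)=-767, T(8)=-479; answer -479

-479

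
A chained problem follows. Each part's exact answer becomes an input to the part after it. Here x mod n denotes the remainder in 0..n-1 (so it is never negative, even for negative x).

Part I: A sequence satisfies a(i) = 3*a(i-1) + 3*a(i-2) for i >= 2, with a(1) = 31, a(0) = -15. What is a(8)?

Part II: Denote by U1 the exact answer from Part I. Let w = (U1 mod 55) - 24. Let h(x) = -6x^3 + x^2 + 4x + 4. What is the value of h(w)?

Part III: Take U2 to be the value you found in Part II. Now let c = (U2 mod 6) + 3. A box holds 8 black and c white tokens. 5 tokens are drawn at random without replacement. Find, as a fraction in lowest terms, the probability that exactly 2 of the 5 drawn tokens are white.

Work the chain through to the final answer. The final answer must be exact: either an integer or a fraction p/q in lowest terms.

Part I: a(2) = 3*(31) + 3*(-15) = 48; iterating: a(2)=48, a(3)=237, a(4)=855, a(5)=3276, a(6)=12393, a(7)=47007, a(8)=178200; answer 178200
Part II: U1 = 178200; w = -24; -6*(-24)^3 + 1*(-24)^2 + 4*(-24)^1 + 4 = (82944) + (576) + (-96) + (4) = 83428; answer 83428
Part III: U2 = 83428; c = 7; total draws C(15,5) = 3003; favorable C(7,2)*C(8,3) = 1176; P = 56/143; answer 56/143

56/143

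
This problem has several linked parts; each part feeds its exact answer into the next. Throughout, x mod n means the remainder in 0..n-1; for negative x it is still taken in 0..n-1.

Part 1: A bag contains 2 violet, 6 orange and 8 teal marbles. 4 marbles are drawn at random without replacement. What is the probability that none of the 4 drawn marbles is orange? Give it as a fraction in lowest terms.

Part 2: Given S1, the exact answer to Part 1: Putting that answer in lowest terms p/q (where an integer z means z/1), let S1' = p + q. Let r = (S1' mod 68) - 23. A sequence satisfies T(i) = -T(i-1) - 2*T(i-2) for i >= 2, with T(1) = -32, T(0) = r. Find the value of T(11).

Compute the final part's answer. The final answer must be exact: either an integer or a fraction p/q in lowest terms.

-868

Part 1: total draws C(16,4) = 1820; favorable C(10,4) = 210; P = 3/26; answer 3/26
Part 2: S1 = 3/26; threaded value p + q = 29; r = 6; T(2) = -1*(-32) - 2*(6) = 20; iterating: T(2)=20, T(3)=44, T(4)=-84, T(5)=-4, T(6)=172, T(7)=-164, T(8)=-180, T(9)=508, T(10)=-148, T(11)=-868; answer -868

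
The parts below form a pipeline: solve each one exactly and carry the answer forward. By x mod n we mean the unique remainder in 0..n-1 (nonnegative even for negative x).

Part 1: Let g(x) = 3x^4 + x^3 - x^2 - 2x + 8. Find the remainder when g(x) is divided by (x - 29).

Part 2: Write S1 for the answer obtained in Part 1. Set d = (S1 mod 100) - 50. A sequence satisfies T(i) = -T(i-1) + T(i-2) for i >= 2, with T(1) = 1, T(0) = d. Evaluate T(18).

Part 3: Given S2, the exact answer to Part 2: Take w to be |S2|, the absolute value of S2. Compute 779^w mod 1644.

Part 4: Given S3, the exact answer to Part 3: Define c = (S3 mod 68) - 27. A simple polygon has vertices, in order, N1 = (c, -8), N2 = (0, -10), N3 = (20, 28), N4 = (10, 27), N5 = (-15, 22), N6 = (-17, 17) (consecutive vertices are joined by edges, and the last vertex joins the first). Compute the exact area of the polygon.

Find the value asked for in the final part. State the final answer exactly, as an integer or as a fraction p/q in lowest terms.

778

Part 1: remainder = value at the root: 3*(29)^4 + 1*(29)^3 - 1*(29)^2 - 2*(29)^1 + 8 = (2121843) + (24389) + (-841) + (-58) + (8) = 2145341; answer 2145341
Part 2: S1 = 2145341; d = -9; T(2) = -1*(1) + 1*(-9) = -10; iterating: T(2)=-10, T(3)=11, T(4)=-21, T(5)=32, T(6)=-53, T(7)=85, T(8)=-138, T(9)=223, T(10)=-361, T(11)=584, T(12)=-945, T(13)=1529, T(14)=-2474, T(15)=4003, T(16)=-6477, T(17)=10480, T(18)=-16957; answer -16957
Part 3: S2 = -16957; w = 16957; squarings mod 1644: 779^1=779, 779^2=205, 779^4=925, 779^8=745, 779^16=997, 779^32=1033, 779^64=133, 779^128=1249, 779^256=1489, 779^512=1009, 779^1024=445, 779^2048=745, 779^4096=997, 779^8192=1033, 779^16384=133; 779^16957 = 779^1 * 779^4 * 779^8 * 779^16 * 779^32 * 779^512 * 779^16384 = 359 (mod 1644); answer 359
Part 4: S3 = 359; c = -8; cross terms: (-8*-10 - 0*-8)=80, (0*28 - 20*-10)=200, (20*27 - 10*28)=260, (10*22 - -15*27)=625, (-15*17 - -17*22)=119, (-17*-8 - -8*17)=272; twice the area = |1556| = 1556; area = 778; answer 778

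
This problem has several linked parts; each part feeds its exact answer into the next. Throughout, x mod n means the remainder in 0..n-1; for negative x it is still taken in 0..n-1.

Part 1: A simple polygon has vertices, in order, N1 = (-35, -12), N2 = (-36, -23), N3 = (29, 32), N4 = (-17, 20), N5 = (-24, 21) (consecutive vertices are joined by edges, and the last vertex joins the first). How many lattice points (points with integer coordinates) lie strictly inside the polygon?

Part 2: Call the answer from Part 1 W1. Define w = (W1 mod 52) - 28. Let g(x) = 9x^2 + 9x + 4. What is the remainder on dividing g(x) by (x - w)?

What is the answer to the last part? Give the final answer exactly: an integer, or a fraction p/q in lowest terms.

58

Part 1: cross terms: (-35*-23 - -36*-12)=373, (-36*32 - 29*-23)=-485, (29*20 - -17*32)=1124, (-17*21 - -24*20)=123, (-24*-12 - -35*21)=1023; twice the area = |2158| = 2158; area = 1079; boundary points = 1 + 5 + 2 + 1 + 11 = 20; strictly interior points = area - boundary/2 + 1 = 1070; answer 1070
Part 2: W1 = 1070; w = 2; remainder = value at the root: 9*(2)^2 + 9*(2)^1 + 4 = (36) + (18) + (4) = 58; answer 58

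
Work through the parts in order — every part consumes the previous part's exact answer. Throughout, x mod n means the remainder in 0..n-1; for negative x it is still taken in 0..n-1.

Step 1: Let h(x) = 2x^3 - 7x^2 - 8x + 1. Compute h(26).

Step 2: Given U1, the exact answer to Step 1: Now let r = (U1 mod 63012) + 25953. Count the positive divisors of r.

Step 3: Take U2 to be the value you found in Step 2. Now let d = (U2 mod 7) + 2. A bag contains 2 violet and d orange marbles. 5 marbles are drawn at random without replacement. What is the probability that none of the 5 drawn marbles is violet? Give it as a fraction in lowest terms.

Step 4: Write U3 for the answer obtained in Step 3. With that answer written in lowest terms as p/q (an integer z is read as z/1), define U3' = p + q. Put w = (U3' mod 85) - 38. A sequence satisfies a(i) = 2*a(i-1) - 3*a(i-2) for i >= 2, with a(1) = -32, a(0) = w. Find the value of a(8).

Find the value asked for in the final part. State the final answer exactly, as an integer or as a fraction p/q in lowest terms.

Step 1: 2*(26)^3 - 7*(26)^2 - 8*(26)^1 + 1 = (35152) + (-4732) + (-208) + (1) = 30213; answer 30213
Step 2: U1 = 30213; r = 56166; 56166 = 2 * 3 * 11 * 23 * 37; number of divisors = (1+1) * (1+1) * (1+1) * (1+1) * (1+1) = 32; answer 32
Step 3: U2 = 32; d = 6; total draws C(8,5) = 56; favorable C(6,5) = 6; P = 3/28; answer 3/28
Step 4: U3 = 3/28; threaded value p + q = 31; w = -7; a(2) = 2*(-32) - 3*(-7) = -43; iterating: a(2)=-43, a(3)=10, a(4)=149, a(5)=268, a(6)=89, a(7)=-626, a(8)=-1519; answer -1519

-1519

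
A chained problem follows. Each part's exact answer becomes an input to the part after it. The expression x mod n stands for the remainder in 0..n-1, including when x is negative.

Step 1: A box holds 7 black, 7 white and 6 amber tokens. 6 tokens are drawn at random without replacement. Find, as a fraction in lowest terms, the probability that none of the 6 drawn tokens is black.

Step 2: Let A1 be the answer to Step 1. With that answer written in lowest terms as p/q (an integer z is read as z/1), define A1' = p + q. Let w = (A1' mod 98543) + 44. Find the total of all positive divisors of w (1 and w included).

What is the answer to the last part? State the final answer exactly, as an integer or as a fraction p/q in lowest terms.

4896

Step 1: total draws C(20,6) = 38760; favorable C(13,6) = 1716; P = 143/3230; answer 143/3230
Step 2: A1 = 143/3230; threaded value p + q = 3373; w = 3417; 3417 = 3 * 17 * 67; sigma = (1 + 3) * (1 + 17) * (1 + 67) = 4 * 18 * 68 = 4896; answer 4896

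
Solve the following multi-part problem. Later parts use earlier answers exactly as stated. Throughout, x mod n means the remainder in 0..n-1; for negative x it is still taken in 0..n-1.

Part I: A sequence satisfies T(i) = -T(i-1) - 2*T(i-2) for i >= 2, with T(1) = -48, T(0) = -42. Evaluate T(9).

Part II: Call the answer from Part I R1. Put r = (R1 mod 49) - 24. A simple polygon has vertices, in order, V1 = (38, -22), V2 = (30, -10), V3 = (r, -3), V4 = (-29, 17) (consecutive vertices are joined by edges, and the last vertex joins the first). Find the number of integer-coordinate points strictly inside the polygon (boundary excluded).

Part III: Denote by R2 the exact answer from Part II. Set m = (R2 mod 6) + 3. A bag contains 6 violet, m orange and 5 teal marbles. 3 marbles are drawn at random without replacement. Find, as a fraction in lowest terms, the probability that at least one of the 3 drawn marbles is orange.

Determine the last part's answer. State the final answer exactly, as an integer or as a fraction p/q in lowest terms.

199/364

Part I: T(2) = -1*(-48) - 2*(-42) = 132; iterating: T(2)=132, T(3)=-36, T(4)=-228, T(5)=300, T(6)=156, T(7)=-756, T(8)=444, T(9)=1068; answer 1068
Part II: R1 = 1068; r = 15; cross terms: (38*-10 - 30*-22)=280, (30*-3 - 15*-10)=60, (15*17 - -29*-3)=168, (-29*-22 - 38*17)=-8; twice the area = |500| = 500; area = 250; boundary points = 4 + 1 + 4 + 1 = 10; strictly interior points = area - boundary/2 + 1 = 246; answer 246
Part III: R2 = 246; m = 3; total draws C(14,3) = 364; complement C(11,3) = 165; favorable 364 - 165 = 199; P = 199/364; answer 199/364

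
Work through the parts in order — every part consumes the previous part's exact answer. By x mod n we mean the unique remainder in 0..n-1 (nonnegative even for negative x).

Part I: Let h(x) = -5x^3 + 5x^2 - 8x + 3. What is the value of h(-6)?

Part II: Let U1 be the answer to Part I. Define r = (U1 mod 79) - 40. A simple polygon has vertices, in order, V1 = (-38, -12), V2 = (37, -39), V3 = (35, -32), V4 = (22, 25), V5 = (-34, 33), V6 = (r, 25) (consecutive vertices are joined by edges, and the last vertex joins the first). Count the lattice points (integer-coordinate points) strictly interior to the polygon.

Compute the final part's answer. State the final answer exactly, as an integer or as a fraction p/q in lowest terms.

Part I: -5*(-6)^3 + 5*(-6)^2 - 8*(-6)^1 + 3 = (1080) + (180) + (48) + (3) = 1311; answer 1311
Part II: U1 = 1311; r = 7; cross terms: (-38*-39 - 37*-12)=1926, (37*-32 - 35*-39)=181, (35*25 - 22*-32)=1579, (22*33 - -34*25)=1576, (-34*25 - 7*33)=-1081, (7*-12 - -38*25)=866; twice the area = |5047| = 5047; area = 5047/2; boundary points = 3 + 1 + 1 + 8 + 1 + 1 = 15; strictly interior points = area - boundary/2 + 1 = 2517; answer 2517

2517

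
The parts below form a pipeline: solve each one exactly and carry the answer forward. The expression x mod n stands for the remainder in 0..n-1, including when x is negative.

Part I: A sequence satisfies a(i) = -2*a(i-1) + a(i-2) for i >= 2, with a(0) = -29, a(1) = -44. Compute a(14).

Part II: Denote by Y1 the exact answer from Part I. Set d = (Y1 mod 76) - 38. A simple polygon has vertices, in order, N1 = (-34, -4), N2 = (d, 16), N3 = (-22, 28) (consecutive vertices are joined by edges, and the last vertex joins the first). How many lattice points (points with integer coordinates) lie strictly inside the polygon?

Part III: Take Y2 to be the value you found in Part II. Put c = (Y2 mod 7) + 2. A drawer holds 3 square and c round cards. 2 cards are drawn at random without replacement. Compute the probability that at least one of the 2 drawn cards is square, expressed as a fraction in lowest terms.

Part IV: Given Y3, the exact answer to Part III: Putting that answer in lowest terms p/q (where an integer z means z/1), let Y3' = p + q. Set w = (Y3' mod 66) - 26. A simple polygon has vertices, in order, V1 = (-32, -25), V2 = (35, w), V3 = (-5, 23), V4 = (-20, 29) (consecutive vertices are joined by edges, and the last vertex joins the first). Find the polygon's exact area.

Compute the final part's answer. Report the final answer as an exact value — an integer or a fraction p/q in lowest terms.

3801/2

Part I: a(2) = -2*(-44) + 1*(-29) = 59; iterating: a(2)=59, a(3)=-162, a(4)=383, a(5)=-928, a(6)=2239, a(7)=-5406, a(8)=13051, a(9)=-31508, a(10)=76067, a(11)=-183642, a(12)=443351, a(13)=-1070344, a(14)=2584039; answer 2584039
Part II: Y1 = 2584039; d = 1; cross terms: (-34*16 - 1*-4)=-540, (1*28 - -22*16)=380, (-22*-4 - -34*28)=1040; twice the area = |880| = 880; area = 440; boundary points = 5 + 1 + 4 = 10; strictly interior points = area - boundary/2 + 1 = 436; answer 436
Part III: Y2 = 436; c = 4; total draws C(7,2) = 21; complement C(4,2) = 6; favorable 21 - 6 = 15; P = 5/7; answer 5/7
Part IV: Y3 = 5/7; threaded value p + q = 12; w = -14; cross terms: (-32*-14 - 35*-25)=1323, (35*23 - -5*-14)=735, (-5*29 - -20*23)=315, (-20*-25 - -32*29)=1428; twice the area = |3801| = 3801; area = 3801/2; answer 3801/2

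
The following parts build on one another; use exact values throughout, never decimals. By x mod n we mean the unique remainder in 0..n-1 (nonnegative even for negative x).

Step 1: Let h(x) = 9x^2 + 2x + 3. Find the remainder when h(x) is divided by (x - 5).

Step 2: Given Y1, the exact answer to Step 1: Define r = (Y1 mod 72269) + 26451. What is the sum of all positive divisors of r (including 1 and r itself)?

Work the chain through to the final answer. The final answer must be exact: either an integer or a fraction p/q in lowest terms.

28756

Step 1: remainder = value at the root: 9*(5)^2 + 2*(5)^1 + 3 = (225) + (10) + (3) = 238; answer 238
Step 2: Y1 = 238; r = 26689; 26689 = 13 * 2053; sigma = (1 + 13) * (1 + 2053) = 14 * 2054 = 28756; answer 28756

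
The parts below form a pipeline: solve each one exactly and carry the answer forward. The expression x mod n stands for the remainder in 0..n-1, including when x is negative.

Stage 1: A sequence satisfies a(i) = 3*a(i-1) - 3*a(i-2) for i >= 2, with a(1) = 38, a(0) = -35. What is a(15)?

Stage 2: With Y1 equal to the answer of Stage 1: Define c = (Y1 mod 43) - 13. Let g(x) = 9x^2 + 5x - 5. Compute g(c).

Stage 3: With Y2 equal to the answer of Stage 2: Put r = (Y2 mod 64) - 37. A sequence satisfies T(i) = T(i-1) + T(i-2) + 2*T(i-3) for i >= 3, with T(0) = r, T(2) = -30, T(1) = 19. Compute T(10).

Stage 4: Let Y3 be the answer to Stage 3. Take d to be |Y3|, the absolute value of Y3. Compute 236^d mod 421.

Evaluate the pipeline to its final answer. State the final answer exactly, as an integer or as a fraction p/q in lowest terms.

34

Stage 1: a(2) = 3*(38) - 3*(-35) = 219; iterating: a(2)=219, a(3)=543, a(4)=972, a(5)=1287, a(6)=945, a(7)=-1026, a(8)=-5913, a(9)=-14661, a(10)=-26244, a(11)=-34749, a(12)=-25515, a(13)=27702, a(14)=159651, a(15)=395847; answer 395847
Stage 2: Y1 = 395847; c = 19; 9*(19)^2 + 5*(19)^1 - 5 = (3249) + (95) + (-5) = 3339; answer 3339
Stage 3: Y2 = 3339; r = -26; T(3) = 1*(-30) + 1*(19) + 2*(-26) = -63; iterating: T(3)=-63, T(4)=-55, T(5)=-178, T(6)=-359, T(7)=-647, T(8)=-1362, T(9)=-2727, T(10)=-5383; answer -5383
Stage 4: Y3 = -5383; d = 5383; squarings mod 421: 236^1=236, 236^2=124, 236^4=220, 236^8=406, 236^16=225, 236^32=105, 236^64=79, 236^128=347, 236^256=3, 236^512=9, 236^1024=81, 236^2048=246, 236^4096=313; 236^5383 = 236^1 * 236^2 * 236^4 * 236^256 * 236^1024 * 236^4096 = 34 (mod 421); answer 34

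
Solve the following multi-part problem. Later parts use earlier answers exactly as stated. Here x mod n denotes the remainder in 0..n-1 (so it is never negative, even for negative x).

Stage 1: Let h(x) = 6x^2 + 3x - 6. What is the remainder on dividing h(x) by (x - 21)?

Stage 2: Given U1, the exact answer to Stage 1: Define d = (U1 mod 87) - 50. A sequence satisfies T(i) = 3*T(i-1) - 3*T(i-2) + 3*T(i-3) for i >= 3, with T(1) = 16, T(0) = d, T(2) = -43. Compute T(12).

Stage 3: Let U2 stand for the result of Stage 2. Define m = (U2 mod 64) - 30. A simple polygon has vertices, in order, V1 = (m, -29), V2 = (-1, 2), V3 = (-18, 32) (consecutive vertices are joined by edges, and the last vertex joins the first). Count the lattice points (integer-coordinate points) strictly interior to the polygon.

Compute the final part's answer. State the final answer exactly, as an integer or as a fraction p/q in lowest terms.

548

Stage 1: remainder = value at the root: 6*(21)^2 + 3*(21)^1 - 6 = (2646) + (63) + (-6) = 2703; answer 2703
Stage 2: U1 = 2703; d = -44; T(3) = 3*(-43) - 3*(16) + 3*(-44) = -309; iterating: T(3)=-309, T(4)=-750, T(5)=-1452, T(6)=-3033, T(7)=-6993, T(8)=-16236, T(9)=-36828, T(10)=-82755, T(11)=-186489, T(12)=-421686; answer -421686
Stage 3: U2 = -421686; m = -20; cross terms: (-20*2 - -1*-29)=-69, (-1*32 - -18*2)=4, (-18*-29 - -20*32)=1162; twice the area = |1097| = 1097; area = 1097/2; boundary points = 1 + 1 + 1 = 3; strictly interior points = area - boundary/2 + 1 = 548; answer 548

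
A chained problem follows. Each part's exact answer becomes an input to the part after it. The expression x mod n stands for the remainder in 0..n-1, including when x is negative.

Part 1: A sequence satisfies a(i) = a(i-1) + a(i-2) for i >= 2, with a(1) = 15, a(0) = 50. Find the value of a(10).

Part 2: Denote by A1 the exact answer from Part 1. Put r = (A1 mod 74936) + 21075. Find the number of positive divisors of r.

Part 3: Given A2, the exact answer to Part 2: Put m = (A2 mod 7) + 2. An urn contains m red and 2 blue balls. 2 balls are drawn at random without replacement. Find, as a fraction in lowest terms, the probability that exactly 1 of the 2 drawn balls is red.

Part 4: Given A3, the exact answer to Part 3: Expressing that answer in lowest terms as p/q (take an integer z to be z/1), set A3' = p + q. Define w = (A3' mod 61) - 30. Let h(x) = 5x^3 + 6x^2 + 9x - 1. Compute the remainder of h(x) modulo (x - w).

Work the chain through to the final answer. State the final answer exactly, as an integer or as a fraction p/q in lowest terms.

Part 1: a(2) = 1*(15) + 1*(50) = 65; iterating: a(2)=65, a(3)=80, a(4)=145, a(5)=225, a(6)=370, a(7)=595, a(8)=965, a(9)=1560, a(10)=2525; answer 2525
Part 2: A1 = 2525; r = 23600; 23600 = 2^4 * 5^2 * 59; number of divisors = (4+1) * (2+1) * (1+1) = 30; answer 30
Part 3: A2 = 30; m = 4; total draws C(6,2) = 15; favorable C(4,1)*C(2,1) = 8; P = 8/15; answer 8/15
Part 4: A3 = 8/15; threaded value p + q = 23; w = -7; remainder = value at the root: 5*(-7)^3 + 6*(-7)^2 + 9*(-7)^1 - 1 = (-1715) + (294) + (-63) + (-1) = -1485; answer -1485

-1485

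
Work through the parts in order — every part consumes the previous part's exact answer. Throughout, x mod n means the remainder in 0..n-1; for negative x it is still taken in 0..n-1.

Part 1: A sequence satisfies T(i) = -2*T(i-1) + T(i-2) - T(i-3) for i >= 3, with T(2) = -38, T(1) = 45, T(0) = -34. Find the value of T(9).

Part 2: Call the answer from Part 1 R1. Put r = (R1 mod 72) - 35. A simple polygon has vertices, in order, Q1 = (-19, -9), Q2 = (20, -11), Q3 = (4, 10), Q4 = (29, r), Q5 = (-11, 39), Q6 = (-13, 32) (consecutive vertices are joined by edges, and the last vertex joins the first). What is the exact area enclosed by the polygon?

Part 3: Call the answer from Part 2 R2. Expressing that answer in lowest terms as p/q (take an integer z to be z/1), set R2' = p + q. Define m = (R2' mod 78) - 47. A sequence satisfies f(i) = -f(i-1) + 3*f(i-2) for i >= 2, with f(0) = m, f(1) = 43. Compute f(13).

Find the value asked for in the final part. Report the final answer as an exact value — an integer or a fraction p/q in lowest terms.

Part 1: T(3) = -2*(-38) + 1*(45) - 1*(-34) = 155; iterating: T(3)=155, T(4)=-393, T(5)=979, T(6)=-2506, T(7)=6384, T(8)=-16253, T(9)=41396; answer 41396
Part 2: R1 = 41396; r = 33; cross terms: (-19*-11 - 20*-9)=389, (20*10 - 4*-11)=244, (4*33 - 29*10)=-158, (29*39 - -11*33)=1494, (-11*32 - -13*39)=155, (-13*-9 - -19*32)=725; twice the area = |2849| = 2849; area = 2849/2; answer 2849/2
Part 3: R2 = 2849/2; threaded value p + q = 2851; m = -4; f(2) = -1*(43) + 3*(-4) = -55; iterating: f(2)=-55, f(3)=184, f(4)=-349, f(5)=901, f(6)=-1948, f(7)=4651, f(8)=-10495, f(9)=24448, f(10)=-55933, f(11)=129277, f(12)=-297076, f(13)=684907; answer 684907

684907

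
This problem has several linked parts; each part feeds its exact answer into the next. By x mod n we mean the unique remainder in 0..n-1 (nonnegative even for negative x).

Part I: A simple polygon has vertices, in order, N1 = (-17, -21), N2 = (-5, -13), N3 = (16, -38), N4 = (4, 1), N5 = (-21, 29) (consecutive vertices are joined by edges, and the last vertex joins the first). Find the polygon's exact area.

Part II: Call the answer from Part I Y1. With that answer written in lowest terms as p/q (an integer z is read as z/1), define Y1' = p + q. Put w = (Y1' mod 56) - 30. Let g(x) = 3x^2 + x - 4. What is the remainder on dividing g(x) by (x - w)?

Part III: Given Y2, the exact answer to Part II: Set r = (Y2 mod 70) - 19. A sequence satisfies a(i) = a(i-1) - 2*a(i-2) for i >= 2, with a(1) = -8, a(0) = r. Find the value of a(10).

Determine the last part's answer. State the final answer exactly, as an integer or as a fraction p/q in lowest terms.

Part I: cross terms: (-17*-13 - -5*-21)=116, (-5*-38 - 16*-13)=398, (16*1 - 4*-38)=168, (4*29 - -21*1)=137, (-21*-21 - -17*29)=934; twice the area = |1753| = 1753; area = 1753/2; answer 1753/2
Part II: Y1 = 1753/2; threaded value p + q = 1755; w = -11; remainder = value at the root: 3*(-11)^2 + 1*(-11)^1 - 4 = (363) + (-11) + (-4) = 348; answer 348
Part III: Y2 = 348; r = 49; a(2) = 1*(-8) - 2*(49) = -106; iterating: a(2)=-106, a(3)=-90, a(4)=122, a(5)=302, a(6)=58, a(7)=-546, a(8)=-662, a(9)=430, a(10)=1754; answer 1754

1754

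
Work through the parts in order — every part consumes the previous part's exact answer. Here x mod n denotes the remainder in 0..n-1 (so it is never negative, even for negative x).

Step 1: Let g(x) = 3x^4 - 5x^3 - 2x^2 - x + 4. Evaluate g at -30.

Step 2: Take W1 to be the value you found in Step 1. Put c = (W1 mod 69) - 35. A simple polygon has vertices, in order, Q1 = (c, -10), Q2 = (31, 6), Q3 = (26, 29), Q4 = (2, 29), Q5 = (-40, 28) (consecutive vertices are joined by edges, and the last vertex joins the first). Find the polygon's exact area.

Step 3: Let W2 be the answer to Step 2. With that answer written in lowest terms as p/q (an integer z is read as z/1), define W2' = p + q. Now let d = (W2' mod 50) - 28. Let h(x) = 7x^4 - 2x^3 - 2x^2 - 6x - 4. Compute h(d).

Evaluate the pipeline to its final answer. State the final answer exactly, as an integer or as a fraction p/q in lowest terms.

2764521

Step 1: 3*(-30)^4 - 5*(-30)^3 - 2*(-30)^2 - 1*(-30)^1 + 4 = (2430000) + (135000) + (-1800) + (30) + (4) = 2563234; answer 2563234
Step 2: W1 = 2563234; c = -13; cross terms: (-13*6 - 31*-10)=232, (31*29 - 26*6)=743, (26*29 - 2*29)=696, (2*28 - -40*29)=1216, (-40*-10 - -13*28)=764; twice the area = |3651| = 3651; area = 3651/2; answer 3651/2
Step 3: W2 = 3651/2; threaded value p + q = 3653; d = -25; 7*(-25)^4 - 2*(-25)^3 - 2*(-25)^2 - 6*(-25)^1 - 4 = (2734375) + (31250) + (-1250) + (150) + (-4) = 2764521; answer 2764521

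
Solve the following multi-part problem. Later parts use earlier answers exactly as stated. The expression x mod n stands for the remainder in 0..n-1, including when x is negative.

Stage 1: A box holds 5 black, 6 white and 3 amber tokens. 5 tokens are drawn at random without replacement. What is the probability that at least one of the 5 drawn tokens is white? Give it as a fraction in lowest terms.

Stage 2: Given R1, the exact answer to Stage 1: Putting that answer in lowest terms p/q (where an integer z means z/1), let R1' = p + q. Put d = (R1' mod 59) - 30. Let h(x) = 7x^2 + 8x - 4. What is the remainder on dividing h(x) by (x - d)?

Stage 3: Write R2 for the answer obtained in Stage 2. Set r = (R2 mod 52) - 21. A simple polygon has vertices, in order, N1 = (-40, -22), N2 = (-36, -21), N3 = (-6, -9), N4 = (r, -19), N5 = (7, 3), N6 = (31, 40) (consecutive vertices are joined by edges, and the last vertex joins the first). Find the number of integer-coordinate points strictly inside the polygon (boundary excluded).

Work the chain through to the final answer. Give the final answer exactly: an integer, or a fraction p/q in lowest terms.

932

Stage 1: total draws C(14,5) = 2002; complement C(8,5) = 56; favorable 2002 - 56 = 1946; P = 139/143; answer 139/143
Stage 2: R1 = 139/143; threaded value p + q = 282; d = 16; remainder = value at the root: 7*(16)^2 + 8*(16)^1 - 4 = (1792) + (128) + (-4) = 1916; answer 1916
Stage 3: R2 = 1916; r = 23; cross terms: (-40*-21 - -36*-22)=48, (-36*-9 - -6*-21)=198, (-6*-19 - 23*-9)=321, (23*3 - 7*-19)=202, (7*40 - 31*3)=187, (31*-22 - -40*40)=918; twice the area = |1874| = 1874; area = 937; boundary points = 1 + 6 + 1 + 2 + 1 + 1 = 12; strictly interior points = area - boundary/2 + 1 = 932; answer 932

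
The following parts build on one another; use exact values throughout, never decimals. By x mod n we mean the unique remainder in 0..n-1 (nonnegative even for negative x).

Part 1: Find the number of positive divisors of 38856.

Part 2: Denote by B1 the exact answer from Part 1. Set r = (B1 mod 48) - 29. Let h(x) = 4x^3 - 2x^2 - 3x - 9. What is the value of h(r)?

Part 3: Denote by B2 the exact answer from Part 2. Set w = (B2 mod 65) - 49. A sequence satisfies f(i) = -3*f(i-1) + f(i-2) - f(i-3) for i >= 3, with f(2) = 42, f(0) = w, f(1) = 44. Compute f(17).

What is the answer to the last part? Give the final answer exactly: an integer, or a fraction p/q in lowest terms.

Part 1: 38856 = 2^3 * 3 * 1619; number of divisors = (3+1) * (1+1) * (1+1) = 16; answer 16
Part 2: B1 = 16; r = -13; 4*(-13)^3 - 2*(-13)^2 - 3*(-13)^1 - 9 = (-8788) + (-338) + (39) + (-9) = -9096; answer -9096
Part 3: B2 = -9096; w = -45; f(3) = -3*(42) + 1*(44) - 1*(-45) = -37; iterating: f(3)=-37, f(4)=109, f(5)=-406, f(6)=1364, f(7)=-4607, f(8)=15591, f(9)=-52744, f(10)=178430, f(11)=-603625, f(12)=2042049, f(13)=-6908202, f(14)=23370280, f(15)=-79061091, f(16)=267461755, f(17)=-904816636; answer -904816636

-904816636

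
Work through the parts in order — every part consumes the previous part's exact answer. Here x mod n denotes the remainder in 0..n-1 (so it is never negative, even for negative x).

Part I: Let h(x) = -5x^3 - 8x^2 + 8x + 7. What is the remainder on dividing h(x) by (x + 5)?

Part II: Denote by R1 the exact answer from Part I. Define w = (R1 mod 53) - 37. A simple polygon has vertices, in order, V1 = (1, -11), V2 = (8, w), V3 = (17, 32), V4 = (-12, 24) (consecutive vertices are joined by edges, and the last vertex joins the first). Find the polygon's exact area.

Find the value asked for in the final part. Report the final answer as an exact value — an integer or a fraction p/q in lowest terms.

750

Part I: remainder = value at the root: -5*(-5)^3 - 8*(-5)^2 + 8*(-5)^1 + 7 = (625) + (-200) + (-40) + (7) = 392; answer 392
Part II: R1 = 392; w = -16; cross terms: (1*-16 - 8*-11)=72, (8*32 - 17*-16)=528, (17*24 - -12*32)=792, (-12*-11 - 1*24)=108; twice the area = |1500| = 1500; area = 750; answer 750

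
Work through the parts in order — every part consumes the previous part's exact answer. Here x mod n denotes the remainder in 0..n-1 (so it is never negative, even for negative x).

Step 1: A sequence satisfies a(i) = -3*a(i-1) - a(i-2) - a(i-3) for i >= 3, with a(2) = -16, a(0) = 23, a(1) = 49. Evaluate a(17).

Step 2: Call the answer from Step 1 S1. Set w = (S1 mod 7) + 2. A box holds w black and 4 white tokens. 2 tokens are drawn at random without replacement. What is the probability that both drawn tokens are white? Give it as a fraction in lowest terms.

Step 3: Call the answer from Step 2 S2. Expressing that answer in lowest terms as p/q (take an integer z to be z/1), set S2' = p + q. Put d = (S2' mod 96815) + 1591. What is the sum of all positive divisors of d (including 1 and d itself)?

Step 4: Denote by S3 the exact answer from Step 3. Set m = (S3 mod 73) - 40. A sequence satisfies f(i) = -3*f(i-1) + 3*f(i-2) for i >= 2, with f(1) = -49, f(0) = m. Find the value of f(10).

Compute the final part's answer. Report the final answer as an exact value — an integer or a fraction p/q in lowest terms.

Step 1: a(3) = -3*(-16) - 1*(49) - 1*(23) = -24; iterating: a(3)=-24, a(4)=39, a(5)=-77, a(6)=216, a(7)=-610, a(8)=1691, a(9)=-4679, a(10)=12956, a(11)=-35880, a(12)=99363, a(13)=-275165, a(14)=762012, a(15)=-2110234, a(16)=5843855, a(17)=-16183343; answer -16183343
Step 2: S1 = -16183343; w = 8; total draws C(12,2) = 66; favorable C(4,2) = 6; P = 1/11; answer 1/11
Step 3: S2 = 1/11; threaded value p + q = 12; d = 1603; 1603 = 7 * 229; sigma = (1 + 7) * (1 + 229) = 8 * 230 = 1840; answer 1840
Step 4: S3 = 1840; m = -25; f(2) = -3*(-49) + 3*(-25) = 72; iterating: f(2)=72, f(3)=-363, f(4)=1305, f(5)=-5004, f(6)=18927, f(7)=-71793, f(8)=272160, f(9)=-1031859, f(10)=3912057; answer 3912057

3912057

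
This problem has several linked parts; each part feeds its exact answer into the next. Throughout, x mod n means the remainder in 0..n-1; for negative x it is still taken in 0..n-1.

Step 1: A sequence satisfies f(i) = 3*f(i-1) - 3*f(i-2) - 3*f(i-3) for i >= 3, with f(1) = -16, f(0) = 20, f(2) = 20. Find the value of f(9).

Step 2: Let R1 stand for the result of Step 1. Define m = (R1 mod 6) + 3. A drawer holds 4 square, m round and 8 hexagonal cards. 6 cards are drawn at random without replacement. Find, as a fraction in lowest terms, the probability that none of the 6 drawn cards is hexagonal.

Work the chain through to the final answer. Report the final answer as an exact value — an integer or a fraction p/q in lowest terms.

Step 1: f(3) = 3*(20) - 3*(-16) - 3*(20) = 48; iterating: f(3)=48, f(4)=132, f(5)=192, f(6)=36, f(7)=-864, f(8)=-3276, f(9)=-7344; answer -7344
Step 2: R1 = -7344; m = 3; total draws C(15,6) = 5005; favorable C(7,6) = 7; P = 1/715; answer 1/715

1/715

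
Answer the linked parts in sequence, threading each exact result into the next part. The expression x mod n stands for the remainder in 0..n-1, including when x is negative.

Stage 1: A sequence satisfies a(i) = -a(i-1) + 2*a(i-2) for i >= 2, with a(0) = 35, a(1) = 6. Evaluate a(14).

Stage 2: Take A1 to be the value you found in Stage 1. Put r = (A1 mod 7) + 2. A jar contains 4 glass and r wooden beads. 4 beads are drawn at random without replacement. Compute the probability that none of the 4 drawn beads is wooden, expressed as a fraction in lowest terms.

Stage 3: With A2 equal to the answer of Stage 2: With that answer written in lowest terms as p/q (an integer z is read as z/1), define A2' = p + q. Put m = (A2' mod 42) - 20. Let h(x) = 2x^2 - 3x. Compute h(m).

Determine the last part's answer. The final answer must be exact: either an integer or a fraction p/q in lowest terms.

464

Stage 1: a(2) = -1*(6) + 2*(35) = 64; iterating: a(2)=64, a(3)=-52, a(4)=180, a(5)=-284, a(6)=644, a(7)=-1212, a(8)=2500, a(9)=-4924, a(10)=9924, a(11)=-19772, a(12)=39620, a(13)=-79164, a(14)=158404; answer 158404
Stage 2: A1 = 158404; r = 3; total draws C(7,4) = 35; favorable C(4,4) = 1; P = 1/35; answer 1/35
Stage 3: A2 = 1/35; threaded value p + q = 36; m = 16; 2*(16)^2 - 3*(16)^1 = (512) + (-48) = 464; answer 464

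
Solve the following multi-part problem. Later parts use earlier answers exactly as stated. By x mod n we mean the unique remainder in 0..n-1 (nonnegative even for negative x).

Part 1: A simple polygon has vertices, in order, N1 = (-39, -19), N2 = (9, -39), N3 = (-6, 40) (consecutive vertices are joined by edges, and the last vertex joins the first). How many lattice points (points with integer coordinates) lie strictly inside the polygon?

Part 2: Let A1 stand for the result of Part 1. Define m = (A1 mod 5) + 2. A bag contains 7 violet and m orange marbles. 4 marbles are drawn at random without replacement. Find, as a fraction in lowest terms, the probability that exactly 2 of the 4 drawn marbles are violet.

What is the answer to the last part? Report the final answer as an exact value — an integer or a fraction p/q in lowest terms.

63/143

Part 1: cross terms: (-39*-39 - 9*-19)=1692, (9*40 - -6*-39)=126, (-6*-19 - -39*40)=1674; twice the area = |3492| = 3492; area = 1746; boundary points = 4 + 1 + 1 = 6; strictly interior points = area - boundary/2 + 1 = 1744; answer 1744
Part 2: A1 = 1744; m = 6; total draws C(13,4) = 715; favorable C(7,2)*C(6,2) = 315; P = 63/143; answer 63/143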